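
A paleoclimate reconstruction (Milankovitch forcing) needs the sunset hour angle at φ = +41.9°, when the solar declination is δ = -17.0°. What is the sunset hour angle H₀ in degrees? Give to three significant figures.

cos H₀ = −tan φ · tan δ = −tan(+41.9°) × tan(-17.000°) = 0.2743, so H₀ = 1.2929 rad = 74.08°.

H₀ = 74.1°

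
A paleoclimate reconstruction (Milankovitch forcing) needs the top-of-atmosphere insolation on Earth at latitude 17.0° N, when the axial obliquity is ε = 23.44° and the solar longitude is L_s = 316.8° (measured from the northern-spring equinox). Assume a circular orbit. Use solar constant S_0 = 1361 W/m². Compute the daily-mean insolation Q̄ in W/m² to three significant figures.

Solar declination: sin δ = sin ε · sin L_s = sin 23.44° × sin 316.8° = -0.27230, so δ = -15.801°.
cos h₀ = −tan(+17.0°) tan(-15.801°) = 0.0865, h₀ = 1.4842 rad.
Bracket: h₀ sin ϕ sin δ + cos ϕ cos δ sin h₀ = 1.4842×0.29237×-0.27230 + 0.95630×0.96221×0.99625 = -0.118161 + 0.916711 = 0.798550.
Q̄ = (S_0/π) × [bracket] = (1361/π) × 0.798550 = 345.9 W/m².

Q̄ ≈ 346 W/m²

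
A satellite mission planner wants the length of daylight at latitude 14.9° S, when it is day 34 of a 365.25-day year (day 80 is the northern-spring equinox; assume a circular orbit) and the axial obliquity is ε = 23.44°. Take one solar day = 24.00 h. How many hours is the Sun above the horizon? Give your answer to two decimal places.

Solar longitude: λ_s = 360° × (34 − 80)/365.25 = -45.339°, i.e. -45.339° + 360° = 314.661°.
sin δ = sin 23.44° × sin 314.661° = -0.28294, so δ = -16.436°.
cos H₀ = −tan φ · tan δ = −tan(-14.9°) × tan(-16.436°) = -0.0785, so H₀ = 1.6494 rad = 94.50°.
Daylight = 2H₀/(2π) × 24.00 h = (1.6494/π) × 24.00 = 12.60 h.

12.60 h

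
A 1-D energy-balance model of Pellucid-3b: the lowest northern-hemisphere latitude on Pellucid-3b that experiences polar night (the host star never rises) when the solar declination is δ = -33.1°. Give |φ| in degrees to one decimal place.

Polar night requires cos H₀ = −tan φ tan δ ≥ 1, i.e. tan φ tan δ ≤ −1.
The boundary is |tan φ| · |tan δ| = 1, so |φ| = 90° − |δ| = 90° − 33.1° = 56.9° in the northern hemisphere.

|φ| = 56.9°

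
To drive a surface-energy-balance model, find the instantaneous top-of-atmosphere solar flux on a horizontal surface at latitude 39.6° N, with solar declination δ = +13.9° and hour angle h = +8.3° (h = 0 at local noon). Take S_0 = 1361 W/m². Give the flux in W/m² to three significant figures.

cos θ_z = sin ϕ sin δ + cos ϕ cos δ cos h = 0.153127 + 0.740116 = 0.893243.
Flux = S_0 · cos θ_z = 1361 × 0.893243 = 1216 W/m².

1.22e+03 W/m²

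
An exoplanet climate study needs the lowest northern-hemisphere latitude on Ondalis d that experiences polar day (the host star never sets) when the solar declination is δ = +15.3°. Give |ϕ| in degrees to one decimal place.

|ϕ| = 74.7°

Polar day requires cos h₀ = −tan ϕ tan δ ≤ −1, i.e. tan ϕ tan δ ≥ 1.
The boundary is |tan ϕ| · |tan δ| = 1, so |ϕ| = 90° − |δ| = 90° − 15.3° = 74.7° in the northern hemisphere.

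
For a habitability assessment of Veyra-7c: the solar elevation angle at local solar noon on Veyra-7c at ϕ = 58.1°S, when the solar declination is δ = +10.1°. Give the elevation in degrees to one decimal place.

21.8°

At local noon the hour angle is zero, so the zenith angle equals |ϕ − δ| = |-58.1° − (+10.100°)| = 68.200°.
Elevation = 90° − 68.200° = 21.8°.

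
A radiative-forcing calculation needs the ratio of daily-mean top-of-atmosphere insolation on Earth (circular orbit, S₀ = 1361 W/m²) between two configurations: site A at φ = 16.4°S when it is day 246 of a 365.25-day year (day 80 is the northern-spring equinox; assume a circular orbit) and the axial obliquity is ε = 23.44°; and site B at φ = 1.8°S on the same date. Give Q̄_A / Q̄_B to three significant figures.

Q̄_A / Q̄_B ≈ 0.915

— Configuration A (φ=-16.4°):
Solar longitude: λ_s = 360° × (246 − 80)/365.25 = 163.614°.
sin δ = sin 23.44° × sin 163.614° = 0.11222, so δ = +6.443°.
cos H₀ = −tan(-16.4°) tan(+6.443°) = 0.0332, H₀ = 1.5376 rad.
Bracket: H₀ sin φ sin δ + cos φ cos δ sin H₀ = 1.5376×-0.28234×0.11222 + 0.95931×0.99368×0.99945 = -0.048718 + 0.952723 = 0.904005.
Q̄ = (S₀/π) × [bracket] = (1361/π) × 0.904005 = 391.63 W/m².
— Configuration B (φ=-1.8°):
cos H₀ = −tan(-1.8°) tan(+6.443°) = 0.0035, H₀ = 1.5672 rad.
Bracket: H₀ sin φ sin δ + cos φ cos δ sin H₀ = 1.5672×-0.03141×0.11222 + 0.99951×0.99368×0.99999 = -0.005524 + 0.993183 = 0.987659.
Q̄ = (S₀/π) × [bracket] = (1361/π) × 0.987659 = 427.87 W/m².
Ratio Q̄_A / Q̄_B = 391.63 / 427.87 = 0.9153.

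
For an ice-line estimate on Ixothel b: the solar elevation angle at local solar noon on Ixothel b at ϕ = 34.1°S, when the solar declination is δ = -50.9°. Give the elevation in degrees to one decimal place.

At local noon the hour angle is zero, so the zenith angle equals |ϕ − δ| = |-34.1° − (-50.900°)| = 16.800°.
Elevation = 90° − 16.800° = 73.2°.

73.2°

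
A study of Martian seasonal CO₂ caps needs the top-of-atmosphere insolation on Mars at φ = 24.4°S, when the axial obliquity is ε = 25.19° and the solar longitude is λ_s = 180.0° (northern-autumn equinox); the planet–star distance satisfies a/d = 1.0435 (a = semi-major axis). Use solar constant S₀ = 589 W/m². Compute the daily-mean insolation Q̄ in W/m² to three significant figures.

Solar declination: sin δ = sin ε · sin λ_s = sin 25.19° × sin 180.0° = 0.00000, so δ = +0.000°.
cos H₀ = −tan(-24.4°) tan(+0.000°) = 0.0000, H₀ = 1.5708 rad.
Bracket: H₀ sin φ sin δ + cos φ cos δ sin H₀ = 1.5708×-0.41310×0.00000 + 0.91068×1.00000×1.00000 = -0.000000 + 0.910680 = 0.910680.
Inverse-square distance factor (a/d)² = 1.0435² = 1.088892.
Q̄ = (S₀/π) × 1.088892 × [bracket] = (589/π) × 1.088892 × 0.910680 = 185.9 W/m².

Q̄ ≈ 186 W/m²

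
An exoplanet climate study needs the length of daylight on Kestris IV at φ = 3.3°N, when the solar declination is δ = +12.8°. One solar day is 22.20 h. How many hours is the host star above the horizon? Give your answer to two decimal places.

cos H₀ = −tan φ · tan δ = −tan(+3.3°) × tan(+12.800°) = -0.0131, so H₀ = 1.5839 rad = 90.75°.
Daylight = 2H₀/(2π) × 22.20 h = (1.5839/π) × 22.20 = 11.19 h.

11.19 h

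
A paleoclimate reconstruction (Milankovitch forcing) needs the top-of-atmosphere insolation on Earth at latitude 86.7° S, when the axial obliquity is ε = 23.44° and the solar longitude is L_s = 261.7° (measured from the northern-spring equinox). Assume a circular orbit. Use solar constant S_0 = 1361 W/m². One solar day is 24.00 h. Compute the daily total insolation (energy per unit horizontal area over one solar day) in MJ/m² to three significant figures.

46.2 MJ/m²

Solar declination: sin δ = sin ε · sin L_s = sin 23.44° × sin 261.7° = -0.39362, so δ = -23.180°.
cos h₀ = −tan(-86.7°) tan(-23.180°) = -7.4261 ≤ −1 ⇒ polar day, h₀ = π.
Bracket: h₀ sin ϕ sin δ + cos ϕ cos δ sin h₀ = 3.1416×-0.99834×-0.39362 + 0.05756×0.91927×0.00000 = 1.234544 + 0.000000 = 1.234544.
Q̄ = (S_0/π) × [bracket] = (1361/π) × 1.234544 = 534.83 W/m².
Daily total = Q̄ × 24.00 h × 3600 s/h = 534.83 × 24.00 × 3600 / 10⁶ = 46.21 MJ/m².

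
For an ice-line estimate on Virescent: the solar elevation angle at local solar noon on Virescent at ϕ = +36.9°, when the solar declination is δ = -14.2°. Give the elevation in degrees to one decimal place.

38.9°

At local noon the hour angle is zero, so the zenith angle equals |ϕ − δ| = |+36.9° − (-14.200°)| = 51.100°.
Elevation = 90° − 51.100° = 38.9°.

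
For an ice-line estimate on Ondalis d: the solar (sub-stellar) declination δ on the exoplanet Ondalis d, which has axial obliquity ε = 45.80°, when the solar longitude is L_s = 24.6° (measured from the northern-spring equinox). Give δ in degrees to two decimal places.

sin δ = sin ε · sin L_s = sin 45.80° × sin 24.6° = 0.298436.
δ = arcsin(0.298436) = +17.36°.

δ = +17.36°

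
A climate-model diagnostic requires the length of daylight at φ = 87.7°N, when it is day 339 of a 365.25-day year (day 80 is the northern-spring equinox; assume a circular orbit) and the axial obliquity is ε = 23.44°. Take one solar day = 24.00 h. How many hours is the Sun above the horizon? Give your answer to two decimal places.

Solar longitude: λ_s = 360° × (339 − 80)/365.25 = 255.277°.
sin δ = sin 23.44° × sin 255.277° = -0.38473, so δ = -22.627°.
cos H₀ = −tan φ · tan δ = 10.3777 ≥ 1, so the Sun never rises (polar night) and H₀ = 0.
Daylight = 2H₀/(2π) × 24.00 h = (0.0000/π) × 24.00 = 0.00 h.

0.00 h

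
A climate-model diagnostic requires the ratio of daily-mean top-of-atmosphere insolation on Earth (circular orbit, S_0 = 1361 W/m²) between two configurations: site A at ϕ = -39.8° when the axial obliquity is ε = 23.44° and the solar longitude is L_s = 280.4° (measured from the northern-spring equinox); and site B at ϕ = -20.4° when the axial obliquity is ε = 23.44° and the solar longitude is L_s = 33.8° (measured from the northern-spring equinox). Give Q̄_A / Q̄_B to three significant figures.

Q̄_A / Q̄_B ≈ 1.44

— Configuration A (ϕ=-39.8°):
Solar declination: sin δ = sin ε · sin L_s = sin 23.44° × sin 280.4° = -0.39125, so δ = -23.033°.
cos h₀ = −tan(-39.8°) tan(-23.033°) = -0.3542, h₀ = 1.9329 rad.
Bracket: h₀ sin ϕ sin δ + cos ϕ cos δ sin h₀ = 1.9329×-0.64011×-0.39125 + 0.76828×0.92028×0.93516 = 0.484081 + 0.661189 = 1.145270.
Q̄ = (S_0/π) × [bracket] = (1361/π) × 1.145270 = 496.15 W/m².
— Configuration B (ϕ=-20.4°):
Solar declination: sin δ = sin ε · sin L_s = sin 23.44° × sin 33.8° = 0.22129, so δ = +12.785°.
cos h₀ = −tan(-20.4°) tan(+12.785°) = 0.0844, h₀ = 1.4863 rad.
Bracket: h₀ sin ϕ sin δ + cos ϕ cos δ sin h₀ = 1.4863×-0.34857×0.22129 + 0.93728×0.97521×0.99643 = -0.114646 + 0.910782 = 0.796136.
Q̄ = (S_0/π) × [bracket] = (1361/π) × 0.796136 = 344.90 W/m².
Ratio Q̄_A / Q̄_B = 496.15 / 344.90 = 1.439.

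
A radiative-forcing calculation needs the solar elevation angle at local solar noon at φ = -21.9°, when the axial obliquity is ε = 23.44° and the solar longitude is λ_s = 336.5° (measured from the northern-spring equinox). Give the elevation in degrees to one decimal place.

77.2°

Solar declination: sin δ = sin ε · sin λ_s = sin 23.44° × sin 336.5° = -0.15862, so δ = -9.127°.
At local noon the hour angle is zero, so the zenith angle equals |φ − δ| = |-21.9° − (-9.127°)| = 12.773°.
Elevation = 90° − 12.773° = 77.2°.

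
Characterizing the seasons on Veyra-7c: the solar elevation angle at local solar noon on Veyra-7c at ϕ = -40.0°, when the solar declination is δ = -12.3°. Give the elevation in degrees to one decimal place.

62.3°

At local noon the hour angle is zero, so the zenith angle equals |ϕ − δ| = |-40.0° − (-12.300°)| = 27.700°.
Elevation = 90° − 27.700° = 62.3°.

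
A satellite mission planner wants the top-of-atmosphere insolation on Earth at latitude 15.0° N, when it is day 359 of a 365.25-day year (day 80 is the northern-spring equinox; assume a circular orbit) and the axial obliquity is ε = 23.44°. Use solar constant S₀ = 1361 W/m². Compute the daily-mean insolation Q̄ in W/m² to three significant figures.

Q̄ ≈ 317 W/m²

Solar longitude: λ_s = 360° × (359 − 80)/365.25 = 274.990°.
sin δ = sin 23.44° × sin 274.990° = -0.39628, so δ = -23.346°.
cos H₀ = −tan(+15.0°) tan(-23.346°) = 0.1157, H₀ = 1.4549 rad.
Bracket: H₀ sin φ sin δ + cos φ cos δ sin H₀ = 1.4549×0.25882×-0.39628 + 0.96593×0.91813×0.99329 = -0.149222 + 0.880899 = 0.731677.
Q̄ = (S₀/π) × [bracket] = (1361/π) × 0.731677 = 317.0 W/m².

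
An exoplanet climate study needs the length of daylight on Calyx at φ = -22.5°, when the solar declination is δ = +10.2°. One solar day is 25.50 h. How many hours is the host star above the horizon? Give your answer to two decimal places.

12.14 h

cos H₀ = −tan φ · tan δ = −tan(-22.5°) × tan(+10.200°) = 0.0745, so H₀ = 1.4962 rad = 85.73°.
Daylight = 2H₀/(2π) × 25.50 h = (1.4962/π) × 25.50 = 12.14 h.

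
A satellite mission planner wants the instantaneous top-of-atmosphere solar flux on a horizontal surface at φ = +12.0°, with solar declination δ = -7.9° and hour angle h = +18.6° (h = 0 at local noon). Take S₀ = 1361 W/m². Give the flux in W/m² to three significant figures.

1.21e+03 W/m²

cos θ_z = sin φ sin δ + cos φ cos δ cos h = -0.028576 + 0.918259 = 0.889683.
Flux = S₀ · cos θ_z = 1361 × 0.889683 = 1211 W/m².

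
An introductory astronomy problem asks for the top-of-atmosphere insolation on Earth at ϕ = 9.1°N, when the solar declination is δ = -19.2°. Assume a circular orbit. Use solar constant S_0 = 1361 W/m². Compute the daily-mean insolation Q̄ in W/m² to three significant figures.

cos h₀ = −tan(+9.1°) tan(-19.200°) = 0.0558, h₀ = 1.5150 rad.
Bracket: h₀ sin ϕ sin δ + cos ϕ cos δ sin h₀ = 1.5150×0.15816×-0.32887 + 0.98741×0.94438×0.99844 = -0.078801 + 0.931036 = 0.852235.
Q̄ = (S_0/π) × [bracket] = (1361/π) × 0.852235 = 369.2 W/m².

Q̄ ≈ 369 W/m²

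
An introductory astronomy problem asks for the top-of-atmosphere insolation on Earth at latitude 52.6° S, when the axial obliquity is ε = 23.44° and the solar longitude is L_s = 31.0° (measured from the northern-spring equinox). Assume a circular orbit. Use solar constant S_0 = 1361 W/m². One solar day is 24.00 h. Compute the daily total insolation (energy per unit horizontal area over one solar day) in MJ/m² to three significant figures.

13.5 MJ/m²

Solar declination: sin δ = sin ε · sin L_s = sin 23.44° × sin 31.0° = 0.20488, so δ = +11.822°.
cos h₀ = −tan(-52.6°) tan(+11.822°) = 0.2738, h₀ = 1.2935 rad.
Bracket: h₀ sin ϕ sin δ + cos ϕ cos δ sin h₀ = 1.2935×-0.79441×0.20488 + 0.60738×0.97879×0.96179 = -0.210528 + 0.571782 = 0.361254.
Q̄ = (S_0/π) × [bracket] = (1361/π) × 0.361254 = 156.50 W/m².
Daily total = Q̄ × 24.00 h × 3600 s/h = 156.50 × 24.00 × 3600 / 10⁶ = 13.52 MJ/m².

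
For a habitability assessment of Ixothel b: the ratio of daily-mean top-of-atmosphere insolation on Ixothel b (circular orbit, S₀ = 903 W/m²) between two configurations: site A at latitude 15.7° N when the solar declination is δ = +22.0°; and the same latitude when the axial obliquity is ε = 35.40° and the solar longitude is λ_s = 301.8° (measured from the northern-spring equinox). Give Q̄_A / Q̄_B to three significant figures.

Q̄_A / Q̄_B ≈ 1.65

— Configuration A (φ=+15.7°):
cos H₀ = −tan(+15.7°) tan(+22.000°) = -0.1136, H₀ = 1.6846 rad.
Bracket: H₀ sin φ sin δ + cos φ cos δ sin H₀ = 1.6846×0.27060×0.37461 + 0.96269×0.92718×0.99353 = 0.170767 + 0.886812 = 1.057579.
Q̄ = (S₀/π) × [bracket] = (903/π) × 1.057579 = 303.98 W/m².
— Configuration B (φ=+15.7°):
Solar declination: sin δ = sin ε · sin λ_s = sin 35.40° × sin 301.8° = -0.49233, so δ = -29.494°.
cos H₀ = −tan(+15.7°) tan(-29.494°) = 0.1590, H₀ = 1.4111 rad.
Bracket: H₀ sin φ sin δ + cos φ cos δ sin H₀ = 1.4111×0.27060×-0.49233 + 0.96269×0.87041×0.98728 = -0.187993 + 0.827276 = 0.639283.
Q̄ = (S₀/π) × [bracket] = (903/π) × 0.639283 = 183.75 W/m².
Ratio Q̄_A / Q̄_B = 303.98 / 183.75 = 1.654.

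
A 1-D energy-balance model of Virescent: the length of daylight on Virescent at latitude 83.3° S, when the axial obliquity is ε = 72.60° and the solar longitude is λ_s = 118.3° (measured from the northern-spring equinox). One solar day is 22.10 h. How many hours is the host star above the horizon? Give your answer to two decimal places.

Solar declination: sin δ = sin ε · sin λ_s = sin 72.60° × sin 118.3° = 0.84019, so δ = +57.160°.
cos H₀ = −tan φ · tan δ = 13.1887 ≥ 1, so the host star never rises (polar night) and H₀ = 0.
Daylight = 2H₀/(2π) × 22.10 h = (0.0000/π) × 22.10 = 0.00 h.

0.00 h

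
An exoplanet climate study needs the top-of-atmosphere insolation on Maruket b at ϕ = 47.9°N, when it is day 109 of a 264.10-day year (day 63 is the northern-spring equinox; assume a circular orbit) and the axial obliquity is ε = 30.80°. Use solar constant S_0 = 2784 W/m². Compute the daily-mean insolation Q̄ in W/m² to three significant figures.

Q̄ ≈ 1.09e+03 W/m²

Solar longitude: L_s = 360° × (109 − 63)/264.10 = 62.704°.
sin δ = sin 30.80° × sin 62.704° = 0.45502, so δ = +27.067°.
cos h₀ = −tan(+47.9°) tan(+27.067°) = -0.5655, h₀ = 2.1719 rad.
Bracket: h₀ sin ϕ sin δ + cos ϕ cos δ sin h₀ = 2.1719×0.74198×0.45502 + 0.67043×0.89048×0.82473 = 0.733268 + 0.492368 = 1.225636.
Q̄ = (S_0/π) × [bracket] = (2784/π) × 1.225636 = 1086 W/m².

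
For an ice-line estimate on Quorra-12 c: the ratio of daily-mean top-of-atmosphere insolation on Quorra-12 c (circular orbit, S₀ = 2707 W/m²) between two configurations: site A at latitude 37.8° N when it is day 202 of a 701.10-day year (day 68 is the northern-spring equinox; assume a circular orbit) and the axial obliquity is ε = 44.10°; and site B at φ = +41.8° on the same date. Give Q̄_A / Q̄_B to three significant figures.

— Configuration A (φ=+37.8°):
Solar longitude: λ_s = 360° × (202 − 68)/701.10 = 68.806°.
sin δ = sin 44.10° × sin 68.806° = 0.64884, so δ = +40.454°.
cos H₀ = −tan(+37.8°) tan(+40.454°) = -0.6614, H₀ = 2.2935 rad.
Bracket: H₀ sin φ sin δ + cos φ cos δ sin H₀ = 2.2935×0.61291×0.64884 + 0.79016×0.76092×0.75001 = 0.912080 + 0.450942 = 1.363022.
Q̄ = (S₀/π) × [bracket] = (2707/π) × 1.363022 = 1174.5 W/m².
— Configuration B (φ=+41.8°):
cos H₀ = −tan(+41.8°) tan(+40.454°) = -0.7624, H₀ = 2.4378 rad.
Bracket: H₀ sin φ sin δ + cos φ cos δ sin H₀ = 2.4378×0.66653×0.64884 + 0.74548×0.76092×0.64710 = 1.054279 + 0.367068 = 1.421347.
Q̄ = (S₀/π) × [bracket] = (2707/π) × 1.421347 = 1224.7 W/m².
Ratio Q̄_A / Q̄_B = 1174.5 / 1224.7 = 0.9590.

Q̄_A / Q̄_B ≈ 0.959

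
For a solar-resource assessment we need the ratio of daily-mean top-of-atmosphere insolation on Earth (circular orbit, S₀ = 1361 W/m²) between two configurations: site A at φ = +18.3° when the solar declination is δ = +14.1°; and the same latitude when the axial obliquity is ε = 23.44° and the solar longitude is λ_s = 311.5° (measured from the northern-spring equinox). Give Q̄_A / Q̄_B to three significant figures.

— Configuration A (φ=+18.3°):
cos H₀ = −tan(+18.3°) tan(+14.100°) = -0.0831, H₀ = 1.6540 rad.
Bracket: H₀ sin φ sin δ + cos φ cos δ sin H₀ = 1.6540×0.31399×0.24362 + 0.94943×0.96987×0.99654 = 0.126521 + 0.917638 = 1.044159.
Q̄ = (S₀/π) × [bracket] = (1361/π) × 1.044159 = 452.35 W/m².
— Configuration B (φ=+18.3°):
Solar declination: sin δ = sin ε · sin λ_s = sin 23.44° × sin 311.5° = -0.29793, so δ = -17.333°.
cos H₀ = −tan(+18.3°) tan(-17.333°) = 0.1032, H₀ = 1.4674 rad.
Bracket: H₀ sin φ sin δ + cos φ cos δ sin H₀ = 1.4674×0.31399×-0.29793 + 0.94943×0.95459×0.99466 = -0.137271 + 0.901477 = 0.764206.
Q̄ = (S₀/π) × [bracket] = (1361/π) × 0.764206 = 331.07 W/m².
Ratio Q̄_A / Q̄_B = 452.35 / 331.07 = 1.366.

Q̄_A / Q̄_B ≈ 1.37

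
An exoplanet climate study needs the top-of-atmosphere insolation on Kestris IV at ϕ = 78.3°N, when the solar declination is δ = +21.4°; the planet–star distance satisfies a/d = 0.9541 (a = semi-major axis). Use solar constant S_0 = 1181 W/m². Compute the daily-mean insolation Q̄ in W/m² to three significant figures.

cos h₀ = −tan(+78.3°) tan(+21.400°) = -1.8924 ≤ −1 ⇒ polar day, h₀ = π.
Bracket: h₀ sin ϕ sin δ + cos ϕ cos δ sin h₀ = 3.1416×0.97922×0.36488 + 0.20279×0.93106×0.00000 = 1.122487 + 0.000000 = 1.122487.
Inverse-square distance factor (a/d)² = 0.9541² = 0.910307.
Q̄ = (S_0/π) × 0.910307 × [bracket] = (1181/π) × 0.910307 × 1.122487 = 384.1 W/m².

Q̄ ≈ 384 W/m²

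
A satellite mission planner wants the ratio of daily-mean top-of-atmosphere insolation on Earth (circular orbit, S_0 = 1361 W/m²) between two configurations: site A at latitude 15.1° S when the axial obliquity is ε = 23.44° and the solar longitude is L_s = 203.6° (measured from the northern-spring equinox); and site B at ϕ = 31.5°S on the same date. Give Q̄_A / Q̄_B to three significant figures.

Q̄_A / Q̄_B ≈ 1.04

— Configuration A (ϕ=-15.1°):
Solar declination: sin δ = sin ε · sin L_s = sin 23.44° × sin 203.6° = -0.15925, so δ = -9.164°.
cos h₀ = −tan(-15.1°) tan(-9.164°) = -0.0435, h₀ = 1.6143 rad.
Bracket: h₀ sin ϕ sin δ + cos ϕ cos δ sin h₀ = 1.6143×-0.26050×-0.15925 + 0.96547×0.98724×0.99905 = 0.066969 + 0.952245 = 1.019214.
Q̄ = (S_0/π) × [bracket] = (1361/π) × 1.019214 = 441.54 W/m².
— Configuration B (ϕ=-31.5°):
cos h₀ = −tan(-31.5°) tan(-9.164°) = -0.0989, h₀ = 1.6698 rad.
Bracket: h₀ sin ϕ sin δ + cos ϕ cos δ sin h₀ = 1.6698×-0.52250×-0.15925 + 0.85264×0.98724×0.99510 = 0.138941 + 0.837636 = 0.976577.
Q̄ = (S_0/π) × [bracket] = (1361/π) × 0.976577 = 423.07 W/m².
Ratio Q̄_A / Q̄_B = 441.54 / 423.07 = 1.044.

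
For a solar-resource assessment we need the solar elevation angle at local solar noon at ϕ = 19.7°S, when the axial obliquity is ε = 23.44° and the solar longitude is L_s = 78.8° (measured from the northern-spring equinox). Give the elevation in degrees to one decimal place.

Solar declination: sin δ = sin ε · sin L_s = sin 23.44° × sin 78.8° = 0.39021, so δ = +22.968°.
At local noon the hour angle is zero, so the zenith angle equals |ϕ − δ| = |-19.7° − (+22.968°)| = 42.668°.
Elevation = 90° − 42.668° = 47.3°.

47.3°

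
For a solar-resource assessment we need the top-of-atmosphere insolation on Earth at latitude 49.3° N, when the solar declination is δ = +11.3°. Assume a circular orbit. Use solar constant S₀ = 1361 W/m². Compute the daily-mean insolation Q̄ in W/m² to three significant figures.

cos H₀ = −tan(+49.3°) tan(+11.300°) = -0.2323, H₀ = 1.8053 rad.
Bracket: H₀ sin φ sin δ + cos φ cos δ sin H₀ = 1.8053×0.75813×0.19595 + 0.65210×0.98061×0.97264 = 0.268187 + 0.621960 = 0.890147.
Q̄ = (S₀/π) × [bracket] = (1361/π) × 0.890147 = 385.6 W/m².

Q̄ ≈ 386 W/m²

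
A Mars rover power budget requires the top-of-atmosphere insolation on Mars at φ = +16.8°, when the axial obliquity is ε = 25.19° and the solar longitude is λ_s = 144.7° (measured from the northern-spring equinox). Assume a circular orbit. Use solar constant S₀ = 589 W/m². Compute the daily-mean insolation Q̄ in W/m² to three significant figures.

Q̄ ≈ 195 W/m²

Solar declination: sin δ = sin ε · sin λ_s = sin 25.19° × sin 144.7° = 0.24595, so δ = +14.238°.
cos H₀ = −tan(+16.8°) tan(+14.238°) = -0.0766, H₀ = 1.6475 rad.
Bracket: H₀ sin φ sin δ + cos φ cos δ sin H₀ = 1.6475×0.28903×0.24595 + 0.95732×0.96928×0.99706 = 0.117116 + 0.925183 = 1.042299.
Q̄ = (S₀/π) × [bracket] = (589/π) × 1.042299 = 195.4 W/m².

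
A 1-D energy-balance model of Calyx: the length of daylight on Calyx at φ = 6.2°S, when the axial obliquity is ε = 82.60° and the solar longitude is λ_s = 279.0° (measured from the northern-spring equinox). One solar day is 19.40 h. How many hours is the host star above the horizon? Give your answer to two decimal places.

Solar declination: sin δ = sin ε · sin λ_s = sin 82.60° × sin 279.0° = -0.97946, so δ = -78.368°.
cos H₀ = −tan φ · tan δ = −tan(-6.2°) × tan(-78.368°) = -0.5277, so H₀ = 2.1267 rad = 121.85°.
Daylight = 2H₀/(2π) × 19.40 h = (2.1267/π) × 19.40 = 13.13 h.

13.13 h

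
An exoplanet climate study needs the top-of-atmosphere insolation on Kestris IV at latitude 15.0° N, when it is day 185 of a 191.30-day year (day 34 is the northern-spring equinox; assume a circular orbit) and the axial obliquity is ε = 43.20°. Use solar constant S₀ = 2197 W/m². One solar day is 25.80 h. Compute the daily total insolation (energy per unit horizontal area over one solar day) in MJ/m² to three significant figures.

30.7 MJ/m²

Solar longitude: λ_s = 360° × (185 − 34)/191.30 = 284.161°.
sin δ = sin 43.20° × sin 284.161° = -0.66375, so δ = -41.586°.
cos H₀ = −tan(+15.0°) tan(-41.586°) = 0.2378, H₀ = 1.3307 rad.
Bracket: H₀ sin φ sin δ + cos φ cos δ sin H₀ = 1.3307×0.25882×-0.66375 + 0.96593×0.74796×0.97132 = -0.228603 + 0.701756 = 0.473153.
Q̄ = (S₀/π) × [bracket] = (2197/π) × 0.473153 = 330.89 W/m².
Daily total = Q̄ × 25.80 h × 3600 s/h = 330.89 × 25.80 × 3600 / 10⁶ = 30.73 MJ/m².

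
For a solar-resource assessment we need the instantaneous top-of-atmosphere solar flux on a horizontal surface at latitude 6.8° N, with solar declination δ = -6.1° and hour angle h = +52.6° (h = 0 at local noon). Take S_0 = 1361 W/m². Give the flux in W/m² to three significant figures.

cos θ_z = sin ϕ sin δ + cos ϕ cos δ cos h = -0.012582 + 0.599688 = 0.587106.
Flux = S_0 · cos θ_z = 1361 × 0.587106 = 799.1 W/m².

799 W/m²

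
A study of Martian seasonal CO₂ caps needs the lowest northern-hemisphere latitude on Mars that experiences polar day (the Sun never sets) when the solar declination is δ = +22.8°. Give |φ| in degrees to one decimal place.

|φ| = 67.2°

Polar day requires cos H₀ = −tan φ tan δ ≤ −1, i.e. tan φ tan δ ≥ 1.
The boundary is |tan φ| · |tan δ| = 1, so |φ| = 90° − |δ| = 90° − 22.8° = 67.2° in the northern hemisphere.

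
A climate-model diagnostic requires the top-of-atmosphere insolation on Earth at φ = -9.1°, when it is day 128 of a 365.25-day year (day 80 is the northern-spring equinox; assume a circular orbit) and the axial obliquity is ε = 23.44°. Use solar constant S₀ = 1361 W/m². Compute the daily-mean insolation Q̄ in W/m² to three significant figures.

Solar longitude: λ_s = 360° × (128 − 80)/365.25 = 47.310°.
sin δ = sin 23.44° × sin 47.310° = 0.29239, so δ = +17.001°.
cos H₀ = −tan(-9.1°) tan(+17.001°) = 0.0490, H₀ = 1.5218 rad.
Bracket: H₀ sin φ sin δ + cos φ cos δ sin H₀ = 1.5218×-0.15816×0.29239 + 0.98741×0.95630×0.99880 = -0.070375 + 0.943127 = 0.872752.
Q̄ = (S₀/π) × [bracket] = (1361/π) × 0.872752 = 378.1 W/m².

Q̄ ≈ 378 W/m²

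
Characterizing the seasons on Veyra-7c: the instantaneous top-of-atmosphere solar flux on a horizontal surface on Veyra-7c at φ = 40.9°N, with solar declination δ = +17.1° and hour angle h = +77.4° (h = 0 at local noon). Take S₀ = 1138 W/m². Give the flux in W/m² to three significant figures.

cos θ_z = sin φ sin δ + cos φ cos δ cos h = 0.192520 + 0.157595 = 0.350115.
Flux = S₀ · cos θ_z = 1138 × 0.350115 = 398.4 W/m².

398 W/m²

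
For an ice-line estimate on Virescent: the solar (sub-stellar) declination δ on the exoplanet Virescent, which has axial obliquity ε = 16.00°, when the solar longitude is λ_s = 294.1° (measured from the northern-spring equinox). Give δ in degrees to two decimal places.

δ = -14.57°

sin δ = sin ε · sin λ_s = sin 16.00° × sin 294.1° = -0.251611.
δ = arcsin(-0.251611) = -14.57°.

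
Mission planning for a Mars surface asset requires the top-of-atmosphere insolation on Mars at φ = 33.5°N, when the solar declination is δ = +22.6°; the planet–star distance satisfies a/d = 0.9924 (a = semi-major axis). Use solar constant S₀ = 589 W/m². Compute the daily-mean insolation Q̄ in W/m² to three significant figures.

Q̄ ≈ 209 W/m²

cos H₀ = −tan(+33.5°) tan(+22.600°) = -0.2755, H₀ = 1.8499 rad.
Bracket: H₀ sin φ sin δ + cos φ cos δ sin H₀ = 1.8499×0.55194×0.38430 + 0.83389×0.92321×0.96130 = 0.392383 + 0.740062 = 1.132445.
Inverse-square distance factor (a/d)² = 0.9924² = 0.984858.
Q̄ = (S₀/π) × 0.984858 × [bracket] = (589/π) × 0.984858 × 1.132445 = 209.1 W/m².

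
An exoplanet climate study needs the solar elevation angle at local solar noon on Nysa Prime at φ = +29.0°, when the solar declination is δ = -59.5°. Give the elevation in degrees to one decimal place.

1.5°

At local noon the hour angle is zero, so the zenith angle equals |φ − δ| = |+29.0° − (-59.500°)| = 88.500°.
Elevation = 90° − 88.500° = 1.5°.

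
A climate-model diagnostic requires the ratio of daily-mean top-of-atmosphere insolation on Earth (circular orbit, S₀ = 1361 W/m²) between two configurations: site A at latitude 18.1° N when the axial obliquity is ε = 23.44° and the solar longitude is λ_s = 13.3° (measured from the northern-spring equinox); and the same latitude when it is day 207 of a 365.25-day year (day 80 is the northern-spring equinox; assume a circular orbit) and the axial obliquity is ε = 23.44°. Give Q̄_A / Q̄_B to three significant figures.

Q̄_A / Q̄_B ≈ 0.933

— Configuration A (φ=+18.1°):
Solar declination: sin δ = sin ε · sin λ_s = sin 23.44° × sin 13.3° = 0.09151, so δ = +5.251°.
cos H₀ = −tan(+18.1°) tan(+5.251°) = -0.0300, H₀ = 1.6008 rad.
Bracket: H₀ sin φ sin δ + cos φ cos δ sin H₀ = 1.6008×0.31068×0.09151 + 0.95052×0.99580×0.99955 = 0.045511 + 0.946102 = 0.991613.
Q̄ = (S₀/π) × [bracket] = (1361/π) × 0.991613 = 429.59 W/m².
— Configuration B (φ=+18.1°):
Solar longitude: λ_s = 360° × (207 − 80)/365.25 = 125.175°.
sin δ = sin 23.44° × sin 125.175° = 0.32515, so δ = +18.975°.
cos H₀ = −tan(+18.1°) tan(+18.975°) = -0.1124, H₀ = 1.6834 rad.
Bracket: H₀ sin φ sin δ + cos φ cos δ sin H₀ = 1.6834×0.31068×0.32515 + 0.95052×0.94566×0.99366 = 0.170053 + 0.893170 = 1.063223.
Q̄ = (S₀/π) × [bracket] = (1361/π) × 1.063223 = 460.61 W/m².
Ratio Q̄_A / Q̄_B = 429.59 / 460.61 = 0.9327.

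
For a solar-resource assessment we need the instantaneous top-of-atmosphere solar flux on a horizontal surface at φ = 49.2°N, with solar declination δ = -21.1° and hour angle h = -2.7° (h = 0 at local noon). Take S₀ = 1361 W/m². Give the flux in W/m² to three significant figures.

cos θ_z = sin φ sin δ + cos φ cos δ cos h = -0.272516 + 0.608934 = 0.336418.
Flux = S₀ · cos θ_z = 1361 × 0.336418 = 457.9 W/m².

458 W/m²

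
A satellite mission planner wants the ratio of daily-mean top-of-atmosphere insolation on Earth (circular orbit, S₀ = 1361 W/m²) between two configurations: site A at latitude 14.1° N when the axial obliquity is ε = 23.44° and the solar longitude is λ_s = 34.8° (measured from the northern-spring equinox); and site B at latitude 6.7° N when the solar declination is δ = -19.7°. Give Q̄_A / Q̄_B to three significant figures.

Q̄_A / Q̄_B ≈ 1.18

— Configuration A (φ=+14.1°):
Solar declination: sin δ = sin ε · sin λ_s = sin 23.44° × sin 34.8° = 0.22702, so δ = +13.122°.
cos H₀ = −tan(+14.1°) tan(+13.122°) = -0.0586, H₀ = 1.6294 rad.
Bracket: H₀ sin φ sin δ + cos φ cos δ sin H₀ = 1.6294×0.24362×0.22702 + 0.96987×0.97389×0.99828 = 0.090117 + 0.942922 = 1.033039.
Q̄ = (S₀/π) × [bracket] = (1361/π) × 1.033039 = 447.53 W/m².
— Configuration B (φ=+6.7°):
cos H₀ = −tan(+6.7°) tan(-19.700°) = 0.0421, H₀ = 1.5287 rad.
Bracket: H₀ sin φ sin δ + cos φ cos δ sin H₀ = 1.5287×0.11667×-0.33710 + 0.99317×0.94147×0.99912 = -0.060123 + 0.934217 = 0.874094.
Q̄ = (S₀/π) × [bracket] = (1361/π) × 0.874094 = 378.67 W/m².
Ratio Q̄_A / Q̄_B = 447.53 / 378.67 = 1.182.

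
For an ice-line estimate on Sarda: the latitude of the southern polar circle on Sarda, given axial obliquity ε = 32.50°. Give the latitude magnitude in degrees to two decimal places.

The polar circle is the lowest latitude that experiences at least one full rotation of continuous darkness at the northern-summer solstice; it lies at |φ| = 90° − ε = 90° − 32.50° = 57.50°.

57.50°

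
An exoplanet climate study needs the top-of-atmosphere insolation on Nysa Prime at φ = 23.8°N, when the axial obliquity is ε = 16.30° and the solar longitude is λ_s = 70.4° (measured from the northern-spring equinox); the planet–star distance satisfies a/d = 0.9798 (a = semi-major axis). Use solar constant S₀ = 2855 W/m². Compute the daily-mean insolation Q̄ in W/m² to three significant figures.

Solar declination: sin δ = sin ε · sin λ_s = sin 16.30° × sin 70.4° = 0.26440, so δ = +15.332°.
cos H₀ = −tan(+23.8°) tan(+15.332°) = -0.1209, H₀ = 1.6920 rad.
Bracket: H₀ sin φ sin δ + cos φ cos δ sin H₀ = 1.6920×0.40355×0.26440 + 0.91496×0.96441×0.99266 = 0.180534 + 0.875920 = 1.056454.
Inverse-square distance factor (a/d)² = 0.9798² = 0.960008.
Q̄ = (S₀/π) × 0.960008 × [bracket] = (2855/π) × 0.960008 × 1.056454 = 921.7 W/m².

Q̄ ≈ 922 W/m²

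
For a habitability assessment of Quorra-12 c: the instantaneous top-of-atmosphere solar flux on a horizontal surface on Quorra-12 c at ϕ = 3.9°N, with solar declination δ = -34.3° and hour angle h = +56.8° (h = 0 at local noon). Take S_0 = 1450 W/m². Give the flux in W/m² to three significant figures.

599 W/m²

cos θ_z = sin ϕ sin δ + cos ϕ cos δ cos h = -0.038328 + 0.451294 = 0.412966.
Flux = S_0 · cos θ_z = 1450 × 0.412966 = 598.8 W/m².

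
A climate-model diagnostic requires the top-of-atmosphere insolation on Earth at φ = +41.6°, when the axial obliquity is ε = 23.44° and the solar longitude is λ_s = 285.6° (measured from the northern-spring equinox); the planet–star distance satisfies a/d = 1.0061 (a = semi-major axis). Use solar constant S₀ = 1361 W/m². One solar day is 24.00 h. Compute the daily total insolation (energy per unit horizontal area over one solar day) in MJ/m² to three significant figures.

Solar declination: sin δ = sin ε · sin λ_s = sin 23.44° × sin 285.6° = -0.38313, so δ = -22.528°.
cos H₀ = −tan(+41.6°) tan(-22.528°) = 0.3683, H₀ = 1.1937 rad.
Bracket: H₀ sin φ sin δ + cos φ cos δ sin H₀ = 1.1937×0.66393×-0.38313 + 0.74780×0.92369×0.92972 = -0.303643 + 0.642190 = 0.338547.
Inverse-square distance factor (a/d)² = 1.0061² = 1.012237.
Q̄ = (S₀/π) × 1.012237 × [bracket] = (1361/π) × 1.012237 × 0.338547 = 148.46 W/m².
Daily total = Q̄ × 24.00 h × 3600 s/h = 148.46 × 24.00 × 3600 / 10⁶ = 12.83 MJ/m².

12.8 MJ/m²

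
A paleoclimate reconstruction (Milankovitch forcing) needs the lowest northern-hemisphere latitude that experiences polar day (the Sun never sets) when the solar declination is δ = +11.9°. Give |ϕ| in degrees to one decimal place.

|ϕ| = 78.1°

Polar day requires cos h₀ = −tan ϕ tan δ ≤ −1, i.e. tan ϕ tan δ ≥ 1.
The boundary is |tan ϕ| · |tan δ| = 1, so |ϕ| = 90° − |δ| = 90° − 11.9° = 78.1° in the northern hemisphere.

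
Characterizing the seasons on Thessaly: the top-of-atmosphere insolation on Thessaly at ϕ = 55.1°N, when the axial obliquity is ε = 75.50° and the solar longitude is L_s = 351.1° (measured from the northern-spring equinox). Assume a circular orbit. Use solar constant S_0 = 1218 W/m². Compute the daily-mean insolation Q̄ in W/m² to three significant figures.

Solar declination: sin δ = sin ε · sin L_s = sin 75.50° × sin 351.1° = -0.14978, so δ = -8.614°.
cos h₀ = −tan(+55.1°) tan(-8.614°) = 0.2172, h₀ = 1.3519 rad.
Bracket: h₀ sin ϕ sin δ + cos ϕ cos δ sin h₀ = 1.3519×0.82015×-0.14978 + 0.57215×0.98872×0.97614 = -0.166070 + 0.552199 = 0.386129.
Q̄ = (S_0/π) × [bracket] = (1218/π) × 0.386129 = 149.7 W/m².

Q̄ ≈ 150 W/m²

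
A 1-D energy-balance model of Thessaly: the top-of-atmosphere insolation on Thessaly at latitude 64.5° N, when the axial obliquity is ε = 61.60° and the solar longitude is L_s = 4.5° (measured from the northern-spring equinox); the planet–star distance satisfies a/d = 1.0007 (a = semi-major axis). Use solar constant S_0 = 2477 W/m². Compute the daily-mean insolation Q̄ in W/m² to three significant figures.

Solar declination: sin δ = sin ε · sin L_s = sin 61.60° × sin 4.5° = 0.06902, so δ = +3.957°.
cos h₀ = −tan(+64.5°) tan(+3.957°) = -0.1450, h₀ = 1.7164 rad.
Bracket: h₀ sin ϕ sin δ + cos ϕ cos δ sin h₀ = 1.7164×0.90259×0.06902 + 0.43051×0.99762×0.98943 = 0.106926 + 0.424946 = 0.531872.
Inverse-square distance factor (a/d)² = 1.0007² = 1.001400.
Q̄ = (S_0/π) × 1.001400 × [bracket] = (2477/π) × 1.001400 × 0.531872 = 419.9 W/m².

Q̄ ≈ 420 W/m²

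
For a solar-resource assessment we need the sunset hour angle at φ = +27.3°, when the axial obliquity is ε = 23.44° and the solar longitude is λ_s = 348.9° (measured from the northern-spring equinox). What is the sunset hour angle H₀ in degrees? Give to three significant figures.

Solar declination: sin δ = sin ε · sin λ_s = sin 23.44° × sin 348.9° = -0.07658, so δ = -4.392°.
cos H₀ = −tan φ · tan δ = −tan(+27.3°) × tan(-4.392°) = 0.0396, so H₀ = 1.5311 rad = 87.73°.

H₀ = 87.7°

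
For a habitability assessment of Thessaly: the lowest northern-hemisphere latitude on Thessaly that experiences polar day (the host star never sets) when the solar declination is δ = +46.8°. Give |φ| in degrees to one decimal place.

Polar day requires cos H₀ = −tan φ tan δ ≤ −1, i.e. tan φ tan δ ≥ 1.
The boundary is |tan φ| · |tan δ| = 1, so |φ| = 90° − |δ| = 90° − 46.8° = 43.2° in the northern hemisphere.

|φ| = 43.2°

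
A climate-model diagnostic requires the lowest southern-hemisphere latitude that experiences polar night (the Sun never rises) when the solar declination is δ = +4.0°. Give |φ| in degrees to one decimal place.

Polar night requires cos H₀ = −tan φ tan δ ≥ 1, i.e. tan φ tan δ ≤ −1.
The boundary is |tan φ| · |tan δ| = 1, so |φ| = 90° − |δ| = 90° − 4.0° = 86.0° in the southern hemisphere.

|φ| = 86.0°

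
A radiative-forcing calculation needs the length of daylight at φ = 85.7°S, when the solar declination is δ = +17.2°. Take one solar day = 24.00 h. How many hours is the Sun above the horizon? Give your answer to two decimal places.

cos H₀ = −tan φ · tan δ = 4.1169 ≥ 1, so the Sun never rises (polar night) and H₀ = 0.
Daylight = 2H₀/(2π) × 24.00 h = (0.0000/π) × 24.00 = 0.00 h.

0.00 h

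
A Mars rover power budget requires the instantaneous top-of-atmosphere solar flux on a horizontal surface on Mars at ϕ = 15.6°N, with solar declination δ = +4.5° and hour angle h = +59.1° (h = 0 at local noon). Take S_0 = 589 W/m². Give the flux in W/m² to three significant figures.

303 W/m²

cos θ_z = sin ϕ sin δ + cos ϕ cos δ cos h = 0.021099 + 0.493099 = 0.514198.
Flux = S_0 · cos θ_z = 589 × 0.514198 = 302.9 W/m².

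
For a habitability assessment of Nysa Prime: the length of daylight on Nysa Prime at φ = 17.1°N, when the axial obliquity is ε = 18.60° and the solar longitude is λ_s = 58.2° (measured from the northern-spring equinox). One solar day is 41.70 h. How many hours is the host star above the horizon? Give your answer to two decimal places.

22.00 h

Solar declination: sin δ = sin ε · sin λ_s = sin 18.60° × sin 58.2° = 0.27108, so δ = +15.729°.
cos H₀ = −tan φ · tan δ = −tan(+17.1°) × tan(+15.729°) = -0.0866, so H₀ = 1.6575 rad = 94.97°.
Daylight = 2H₀/(2π) × 41.70 h = (1.6575/π) × 41.70 = 22.00 h.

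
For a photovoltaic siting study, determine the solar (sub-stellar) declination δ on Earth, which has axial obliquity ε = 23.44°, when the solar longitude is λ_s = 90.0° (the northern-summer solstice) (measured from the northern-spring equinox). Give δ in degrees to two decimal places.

sin δ = sin ε · sin λ_s = sin 23.44° × sin 90.0° = 0.397789.
δ = arcsin(0.397789) = +23.44°.

δ = +23.44°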